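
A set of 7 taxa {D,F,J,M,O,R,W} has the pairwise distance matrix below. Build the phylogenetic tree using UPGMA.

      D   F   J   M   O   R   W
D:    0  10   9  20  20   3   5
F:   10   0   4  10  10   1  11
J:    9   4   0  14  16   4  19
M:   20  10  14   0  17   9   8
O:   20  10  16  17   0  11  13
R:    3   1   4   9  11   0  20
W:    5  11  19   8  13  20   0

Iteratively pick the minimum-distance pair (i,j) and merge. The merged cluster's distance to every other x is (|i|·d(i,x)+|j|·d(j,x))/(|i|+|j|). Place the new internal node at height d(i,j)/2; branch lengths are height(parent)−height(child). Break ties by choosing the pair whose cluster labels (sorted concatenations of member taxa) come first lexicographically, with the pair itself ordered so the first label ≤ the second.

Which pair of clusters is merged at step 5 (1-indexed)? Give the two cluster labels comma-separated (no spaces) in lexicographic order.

1. join F+R (d=1) ⇒ FR; edges |F|=1/2, |R|=1/2
  updated: d(D,FR)=13/2, d(FR,J)=4, d(FR,M)=19/2, d(FR,O)=21/2, d(FR,W)=31/2
2. join FR+J (d=4) ⇒ FJR; edges |FR|=3/2, |J|=2
  updated: d(D,FJR)=22/3, d(FJR,M)=11, d(FJR,O)=37/3, d(FJR,W)=50/3
3. join D+W (d=5) ⇒ DW; edges |D|=5/2, |W|=5/2
  updated: d(DW,FJR)=12, d(DW,M)=14, d(DW,O)=33/2
4. join FJR+M (d=11) ⇒ FJMR; edges |FJR|=7/2, |M|=11/2
  updated: d(DW,FJMR)=25/2, d(FJMR,O)=27/2
5. join DW+FJMR (d=25/2) ⇒ DFJMRW; edges |DW|=15/4, |FJMR|=3/4
  updated: d(DFJMRW,O)=29/2
6. join DFJMRW+O (d=29/2) ⇒ DFJMORW; edges |DFJMRW|=1, |O|=29/4
final tree: (((D:5/2,W:5/2):15/4,(((F:1/2,R:1/2):3/2,J:2):7/2,M:11/2):3/4):1,O:29/4)
total length: 125/4

DW,FJMR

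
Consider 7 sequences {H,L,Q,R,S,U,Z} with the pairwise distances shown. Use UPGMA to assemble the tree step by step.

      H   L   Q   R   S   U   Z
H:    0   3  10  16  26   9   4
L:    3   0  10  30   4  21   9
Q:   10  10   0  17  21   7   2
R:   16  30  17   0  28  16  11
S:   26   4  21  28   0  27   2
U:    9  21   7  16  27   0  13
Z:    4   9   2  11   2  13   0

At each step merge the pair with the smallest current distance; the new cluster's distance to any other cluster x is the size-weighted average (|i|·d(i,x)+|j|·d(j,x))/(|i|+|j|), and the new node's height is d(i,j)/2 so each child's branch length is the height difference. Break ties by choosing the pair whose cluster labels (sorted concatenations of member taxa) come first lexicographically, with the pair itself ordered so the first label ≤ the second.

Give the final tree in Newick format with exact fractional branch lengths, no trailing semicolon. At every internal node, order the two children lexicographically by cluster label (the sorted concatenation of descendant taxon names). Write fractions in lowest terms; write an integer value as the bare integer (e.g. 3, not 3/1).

step 1: merge (Q,Z) at d=2; branch lengths Q→1, Z→1; new cluster QZ
  updated: d(H,QZ)=7, d(L,QZ)=19/2, d(QZ,R)=14, d(QZ,S)=23/2, d(QZ,U)=10
step 2: merge (H,L) at d=3; branch lengths H→3/2, L→3/2; new cluster HL
  updated: d(HL,QZ)=33/4, d(HL,R)=23, d(HL,S)=15, d(HL,U)=15
step 3: merge (HL,QZ) at d=33/4; branch lengths HL→21/8, QZ→25/8; new cluster HLQZ
  updated: d(HLQZ,R)=37/2, d(HLQZ,S)=53/4, d(HLQZ,U)=25/2
step 4: merge (HLQZ,U) at d=25/2; branch lengths HLQZ→17/8, U→25/4; new cluster HLQUZ
  updated: d(HLQUZ,R)=18, d(HLQUZ,S)=16
step 5: merge (HLQUZ,S) at d=16; branch lengths HLQUZ→7/4, S→8; new cluster HLQSUZ
  updated: d(HLQSUZ,R)=59/3
step 6: merge (HLQSUZ,R) at d=59/3; branch lengths HLQSUZ→11/6, R→59/6; new cluster HLQRSUZ
final tree: (((((H:3/2,L:3/2):21/8,(Q:1,Z:1):25/8):17/8,U:25/4):7/4,S:8):11/6,R:59/6)
total length: 973/24

(((((H:3/2,L:3/2):21/8,(Q:1,Z:1):25/8):17/8,U:25/4):7/4,S:8):11/6,R:59/6)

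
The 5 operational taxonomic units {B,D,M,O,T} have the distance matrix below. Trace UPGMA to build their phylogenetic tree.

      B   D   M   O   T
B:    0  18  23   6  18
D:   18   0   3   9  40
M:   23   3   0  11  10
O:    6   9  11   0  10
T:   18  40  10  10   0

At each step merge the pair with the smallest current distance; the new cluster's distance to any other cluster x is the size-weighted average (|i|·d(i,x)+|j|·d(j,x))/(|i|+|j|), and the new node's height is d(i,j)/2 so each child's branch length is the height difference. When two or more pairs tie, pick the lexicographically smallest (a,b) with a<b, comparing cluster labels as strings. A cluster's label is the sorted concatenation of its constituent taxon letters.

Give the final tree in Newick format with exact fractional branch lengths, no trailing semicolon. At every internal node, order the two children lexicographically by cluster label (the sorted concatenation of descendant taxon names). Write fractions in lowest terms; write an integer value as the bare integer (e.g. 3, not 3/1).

step 1: merge (D,M) at d=3; branch lengths D→3/2, M→3/2; new cluster DM
  updated: d(B,DM)=41/2, d(DM,O)=10, d(DM,T)=25
step 2: merge (B,O) at d=6; branch lengths B→3, O→3; new cluster BO
  updated: d(BO,DM)=61/4, d(BO,T)=14
step 3: merge (BO,T) at d=14; branch lengths BO→4, T→7; new cluster BOT
  updated: d(BOT,DM)=37/2
step 4: merge (BOT,DM) at d=37/2; branch lengths BOT→9/4, DM→31/4; new cluster BDMOT
final tree: (((B:3,O:3):4,T:7):9/4,(D:3/2,M:3/2):31/4)
total length: 30

(((B:3,O:3):4,T:7):9/4,(D:3/2,M:3/2):31/4)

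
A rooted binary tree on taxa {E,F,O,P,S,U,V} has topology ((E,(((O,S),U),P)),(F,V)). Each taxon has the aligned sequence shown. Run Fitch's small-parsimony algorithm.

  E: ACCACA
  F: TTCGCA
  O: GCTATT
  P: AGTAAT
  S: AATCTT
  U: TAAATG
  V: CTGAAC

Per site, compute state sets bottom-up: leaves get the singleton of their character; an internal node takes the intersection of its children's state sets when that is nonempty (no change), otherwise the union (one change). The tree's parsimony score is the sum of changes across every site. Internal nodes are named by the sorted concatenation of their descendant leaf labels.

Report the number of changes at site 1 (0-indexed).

site 0, node OS: O={G} ∪ S={A} → {A,G} (+1)
site 0, node OSU: OS={A,G} ∪ U={T} → {A,G,T} (+1)
site 0, node OPSU: OSU={A,G,T} ∩ P={A} → {A} (+0)
site 0, node EOPSU: E={A} ∩ OPSU={A} → {A} (+0)
site 0, node FV: F={T} ∪ V={C} → {C,T} (+1)
site 0, node EFOPSUV: EOPSU={A} ∪ FV={C,T} → {A,C,T} (+1)
site 1, node OS: O={C} ∪ S={A} → {A,C} (+1)
site 1, node OSU: OS={A,C} ∩ U={A} → {A} (+0)
site 1, node OPSU: OSU={A} ∪ P={G} → {A,G} (+1)
site 1, node EOPSU: E={C} ∪ OPSU={A,G} → {A,C,G} (+1)
site 1, node FV: F={T} ∩ V={T} → {T} (+0)
site 1, node EFOPSUV: EOPSU={A,C,G} ∪ FV={T} → {A,C,G,T} (+1)
site 2, node OS: O={T} ∩ S={T} → {T} (+0)
site 2, node OSU: OS={T} ∪ U={A} → {A,T} (+1)
site 2, node OPSU: OSU={A,T} ∩ P={T} → {T} (+0)
site 2, node EOPSU: E={C} ∪ OPSU={T} → {C,T} (+1)
site 2, node FV: F={C} ∪ V={G} → {C,G} (+1)
site 2, node EFOPSUV: EOPSU={C,T} ∩ FV={C,G} → {C} (+0)
site 3, node OS: O={A} ∪ S={C} → {A,C} (+1)
site 3, node OSU: OS={A,C} ∩ U={A} → {A} (+0)
site 3, node OPSU: OSU={A} ∩ P={A} → {A} (+0)
site 3, node EOPSU: E={A} ∩ OPSU={A} → {A} (+0)
site 3, node FV: F={G} ∪ V={A} → {A,G} (+1)
site 3, node EFOPSUV: EOPSU={A} ∩ FV={A,G} → {A} (+0)
site 4, node OS: O={T} ∩ S={T} → {T} (+0)
site 4, node OSU: OS={T} ∩ U={T} → {T} (+0)
site 4, node OPSU: OSU={T} ∪ P={A} → {A,T} (+1)
site 4, node EOPSU: E={C} ∪ OPSU={A,T} → {A,C,T} (+1)
site 4, node FV: F={C} ∪ V={A} → {A,C} (+1)
site 4, node EFOPSUV: EOPSU={A,C,T} ∩ FV={A,C} → {A,C} (+0)
site 5, node OS: O={T} ∩ S={T} → {T} (+0)
site 5, node OSU: OS={T} ∪ U={G} → {G,T} (+1)
site 5, node OPSU: OSU={G,T} ∩ P={T} → {T} (+0)
site 5, node EOPSU: E={A} ∪ OPSU={T} → {A,T} (+1)
site 5, node FV: F={A} ∪ V={C} → {A,C} (+1)
site 5, node EFOPSUV: EOPSU={A,T} ∩ FV={A,C} → {A} (+0)
per-site changes: [4, 4, 3, 2, 3, 3]; total = 19

4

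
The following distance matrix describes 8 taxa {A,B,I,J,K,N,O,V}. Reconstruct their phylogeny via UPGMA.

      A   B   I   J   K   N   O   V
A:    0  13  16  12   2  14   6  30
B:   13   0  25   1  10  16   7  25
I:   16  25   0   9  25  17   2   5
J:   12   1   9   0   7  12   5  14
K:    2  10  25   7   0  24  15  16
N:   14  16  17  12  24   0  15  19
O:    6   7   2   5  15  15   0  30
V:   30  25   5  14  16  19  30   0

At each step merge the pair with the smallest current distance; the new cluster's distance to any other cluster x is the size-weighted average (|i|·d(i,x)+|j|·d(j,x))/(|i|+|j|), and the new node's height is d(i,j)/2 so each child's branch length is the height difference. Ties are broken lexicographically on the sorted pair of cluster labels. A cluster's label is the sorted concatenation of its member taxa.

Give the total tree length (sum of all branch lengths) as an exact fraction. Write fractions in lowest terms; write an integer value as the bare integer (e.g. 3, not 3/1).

step 1: merge (B,J) at d=1; branch lengths B→1/2, J→1/2; new cluster BJ
  updated: d(A,BJ)=25/2, d(BJ,I)=17, d(BJ,K)=17/2, d(BJ,N)=14, d(BJ,O)=6, d(BJ,V)=39/2
step 2: merge (A,K) at d=2; branch lengths A→1, K→1; new cluster AK
  updated: d(AK,BJ)=21/2, d(AK,I)=41/2, d(AK,N)=19, d(AK,O)=21/2, d(AK,V)=23
step 3: merge (I,O) at d=2; branch lengths I→1, O→1; new cluster IO
  updated: d(AK,IO)=31/2, d(BJ,IO)=23/2, d(IO,N)=16, d(IO,V)=35/2
step 4: merge (AK,BJ) at d=21/2; branch lengths AK→17/4, BJ→19/4; new cluster ABJK
  updated: d(ABJK,IO)=27/2, d(ABJK,N)=33/2, d(ABJK,V)=85/4
step 5: merge (ABJK,IO) at d=27/2; branch lengths ABJK→3/2, IO→23/4; new cluster ABIJKO
  updated: d(ABIJKO,N)=49/3, d(ABIJKO,V)=20
step 6: merge (ABIJKO,N) at d=49/3; branch lengths ABIJKO→17/12, N→49/6; new cluster ABIJKNO
  updated: d(ABIJKNO,V)=139/7
step 7: merge (ABIJKNO,V) at d=139/7; branch lengths ABIJKNO→37/21, V→139/14; new cluster ABIJKNOV
final tree: (((((A:1,K:1):17/4,(B:1/2,J:1/2):19/4):3/2,(I:1,O:1):23/4):17/12,N:49/6):37/21,V:139/14)
total length: 893/21

893/21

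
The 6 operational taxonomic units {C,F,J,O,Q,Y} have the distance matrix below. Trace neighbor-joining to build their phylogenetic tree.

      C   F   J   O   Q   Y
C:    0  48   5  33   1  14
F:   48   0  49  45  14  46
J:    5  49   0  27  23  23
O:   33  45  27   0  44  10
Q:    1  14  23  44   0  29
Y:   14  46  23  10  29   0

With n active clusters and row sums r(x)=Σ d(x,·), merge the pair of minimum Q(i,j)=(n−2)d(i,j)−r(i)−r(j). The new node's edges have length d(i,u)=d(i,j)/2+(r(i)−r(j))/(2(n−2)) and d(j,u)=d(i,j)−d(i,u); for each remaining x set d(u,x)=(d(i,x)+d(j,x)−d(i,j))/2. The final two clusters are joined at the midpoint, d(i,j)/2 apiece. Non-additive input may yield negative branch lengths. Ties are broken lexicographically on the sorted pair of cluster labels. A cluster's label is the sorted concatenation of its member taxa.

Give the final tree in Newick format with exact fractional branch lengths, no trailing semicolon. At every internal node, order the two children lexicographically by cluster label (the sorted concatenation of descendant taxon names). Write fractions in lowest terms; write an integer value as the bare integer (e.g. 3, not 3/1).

(((C:-3/4,J:23/4):17/4,(F:147/8,Q:-35/8):33/2):25/4,(O:10,Y:0):25/4)

1. join F+Q (d=14, Q=-257) ⇒ FQ; edges |F|=147/8, |Q|=-35/8
  updated: d(C,FQ)=35/2, d(FQ,J)=29, d(FQ,O)=75/2, d(FQ,Y)=61/2
2. join O+Y (d=10, Q=-155) ⇒ OY; edges |O|=10, |Y|=0
  updated: d(C,OY)=37/2, d(FQ,OY)=29, d(J,OY)=20
3. join C+J (d=5, Q=-85) ⇒ CJ; edges |C|=-3/4, |J|=23/4
  updated: d(CJ,FQ)=83/4, d(CJ,OY)=67/4
4. join CJ+FQ (d=83/4, Q=-133/2) ⇒ CFJQ; edges |CJ|=17/4, |FQ|=33/2
  updated: d(CFJQ,OY)=25/2
5. join CFJQ+OY (d=25/2) ⇒ CFJOQY; edges |CFJQ|=25/4, |OY|=25/4
final tree: (((C:-3/4,J:23/4):17/4,(F:147/8,Q:-35/8):33/2):25/4,(O:10,Y:0):25/4)
total length: 249/4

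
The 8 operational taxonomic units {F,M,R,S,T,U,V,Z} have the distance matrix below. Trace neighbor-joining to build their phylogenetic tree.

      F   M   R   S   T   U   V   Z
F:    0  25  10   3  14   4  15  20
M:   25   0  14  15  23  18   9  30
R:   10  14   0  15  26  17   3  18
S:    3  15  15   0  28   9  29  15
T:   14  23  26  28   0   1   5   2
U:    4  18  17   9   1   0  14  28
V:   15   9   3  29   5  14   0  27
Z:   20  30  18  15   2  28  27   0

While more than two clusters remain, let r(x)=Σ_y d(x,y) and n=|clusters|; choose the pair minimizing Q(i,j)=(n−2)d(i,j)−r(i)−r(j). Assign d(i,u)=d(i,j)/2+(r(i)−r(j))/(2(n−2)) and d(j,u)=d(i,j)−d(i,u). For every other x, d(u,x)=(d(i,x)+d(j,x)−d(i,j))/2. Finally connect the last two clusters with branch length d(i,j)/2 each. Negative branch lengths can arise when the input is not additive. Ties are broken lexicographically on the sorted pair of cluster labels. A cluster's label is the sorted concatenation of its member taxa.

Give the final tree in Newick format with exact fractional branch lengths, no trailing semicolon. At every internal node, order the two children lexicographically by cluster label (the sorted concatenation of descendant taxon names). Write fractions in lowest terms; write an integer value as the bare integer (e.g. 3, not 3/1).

iteration 1: select T,Z (d=2, Q=-227); attach at lengths (-29/12, 53/12); label the merged cluster TZ
  updated: d(F,TZ)=16, d(M,TZ)=51/2, d(R,TZ)=21, d(S,TZ)=41/2, d(TZ,U)=27/2, d(TZ,V)=15
iteration 2: select R,V (d=3, Q=-150); attach at lengths (1, 2); label the merged cluster RV
  updated: d(F,RV)=11, d(M,RV)=10, d(RV,S)=41/2, d(RV,TZ)=33/2, d(RV,U)=14
iteration 3: select M,RV (d=10, Q=-251/2); attach at lengths (123/16, 37/16); label the merged cluster MRV
  updated: d(F,MRV)=13, d(MRV,S)=51/4, d(MRV,TZ)=16, d(MRV,U)=11
iteration 4: select F,S (d=3, Q=-289/4); attach at lengths (-1/24, 73/24); label the merged cluster FS
  updated: d(FS,MRV)=91/8, d(FS,TZ)=67/4, d(FS,U)=5
iteration 5: select FS,U (d=5, Q=-421/8); attach at lengths (109/32, 51/32); label the merged cluster FSU
  updated: d(FSU,MRV)=139/16, d(FSU,TZ)=101/8
iteration 6: select FSU,MRV (d=139/16, Q=-597/16); attach at lengths (85/32, 193/32); label the merged cluster FMRSUV
  updated: d(FMRSUV,TZ)=319/32
iteration 7: select FMRSUV,TZ (d=319/32); attach at lengths (319/64, 319/64); label the merged cluster FMRSTUVZ
final tree: ((((F:-1/24,S:73/24):109/32,U:51/32):85/32,(M:123/16,(R:1,V:2):37/16):193/32):319/64,(T:-29/12,Z:53/12):319/64)
total length: 1333/32

((((F:-1/24,S:73/24):109/32,U:51/32):85/32,(M:123/16,(R:1,V:2):37/16):193/32):319/64,(T:-29/12,Z:53/12):319/64)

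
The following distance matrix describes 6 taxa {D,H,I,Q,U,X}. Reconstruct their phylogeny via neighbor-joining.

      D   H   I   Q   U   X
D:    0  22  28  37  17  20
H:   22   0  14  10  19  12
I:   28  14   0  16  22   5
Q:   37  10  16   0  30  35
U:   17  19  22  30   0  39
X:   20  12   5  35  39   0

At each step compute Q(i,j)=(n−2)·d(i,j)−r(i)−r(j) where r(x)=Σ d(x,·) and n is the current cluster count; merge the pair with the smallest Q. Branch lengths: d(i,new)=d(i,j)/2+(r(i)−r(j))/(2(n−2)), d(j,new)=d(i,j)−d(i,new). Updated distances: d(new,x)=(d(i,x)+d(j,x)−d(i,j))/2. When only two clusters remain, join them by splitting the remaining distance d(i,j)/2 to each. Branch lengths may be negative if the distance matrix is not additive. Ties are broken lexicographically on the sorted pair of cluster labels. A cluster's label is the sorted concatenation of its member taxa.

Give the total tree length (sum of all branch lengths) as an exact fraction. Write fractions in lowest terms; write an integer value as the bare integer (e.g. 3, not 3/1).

iteration 1: select D,U (d=17, Q=-183); attach at lengths (65/8, 71/8); label the merged cluster DU
  updated: d(DU,H)=12, d(DU,I)=33/2, d(DU,Q)=25, d(DU,X)=21
iteration 2: select I,X (d=5, Q=-219/2); attach at lengths (-13/12, 73/12); label the merged cluster IX
  updated: d(DU,IX)=65/4, d(H,IX)=21/2, d(IX,Q)=23
iteration 3: select DU,IX (d=65/4, Q=-141/2); attach at lengths (9, 29/4); label the merged cluster DIUX
  updated: d(DIUX,H)=25/8, d(DIUX,Q)=127/8
iteration 4: select DIUX,H (d=25/8, Q=-29); attach at lengths (9/2, -11/8); label the merged cluster DHIUX
  updated: d(DHIUX,Q)=91/8
iteration 5: select DHIUX,Q (d=91/8); attach at lengths (91/16, 91/16); label the merged cluster DHIQUX
final tree: ((((D:65/8,U:71/8):9,(I:-13/12,X:73/12):29/4):9/2,H:-11/8):91/16,Q:91/16)
total length: 211/4

211/4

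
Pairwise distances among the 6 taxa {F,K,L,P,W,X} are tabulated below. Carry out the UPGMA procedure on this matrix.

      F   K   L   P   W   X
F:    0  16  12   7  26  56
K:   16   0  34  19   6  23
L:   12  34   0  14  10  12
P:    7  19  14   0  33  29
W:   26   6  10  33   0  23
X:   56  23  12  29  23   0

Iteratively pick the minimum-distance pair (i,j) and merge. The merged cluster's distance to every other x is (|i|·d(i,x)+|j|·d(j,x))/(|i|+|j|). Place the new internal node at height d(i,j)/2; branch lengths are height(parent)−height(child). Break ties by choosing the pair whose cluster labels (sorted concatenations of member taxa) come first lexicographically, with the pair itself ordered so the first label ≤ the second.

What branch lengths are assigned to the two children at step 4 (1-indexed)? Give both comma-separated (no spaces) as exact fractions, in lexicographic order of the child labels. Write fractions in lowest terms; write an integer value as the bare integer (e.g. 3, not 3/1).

step 1: merge (K,W) at d=6; branch lengths K→3, W→3; new cluster KW
  updated: d(F,KW)=21, d(KW,L)=22, d(KW,P)=26, d(KW,X)=23
step 2: merge (F,P) at d=7; branch lengths F→7/2, P→7/2; new cluster FP
  updated: d(FP,KW)=47/2, d(FP,L)=13, d(FP,X)=85/2
step 3: merge (L,X) at d=12; branch lengths L→6, X→6; new cluster LX
  updated: d(FP,LX)=111/4, d(KW,LX)=45/2
step 4: merge (KW,LX) at d=45/2; branch lengths KW→33/4, LX→21/4; new cluster KLWX
  updated: d(FP,KLWX)=205/8
step 5: merge (FP,KLWX) at d=205/8; branch lengths FP→149/16, KLWX→25/16; new cluster FKLPWX
final tree: ((F:7/2,P:7/2):149/16,((K:3,W:3):33/4,(L:6,X:6):21/4):25/16)
total length: 395/8

33/4,21/4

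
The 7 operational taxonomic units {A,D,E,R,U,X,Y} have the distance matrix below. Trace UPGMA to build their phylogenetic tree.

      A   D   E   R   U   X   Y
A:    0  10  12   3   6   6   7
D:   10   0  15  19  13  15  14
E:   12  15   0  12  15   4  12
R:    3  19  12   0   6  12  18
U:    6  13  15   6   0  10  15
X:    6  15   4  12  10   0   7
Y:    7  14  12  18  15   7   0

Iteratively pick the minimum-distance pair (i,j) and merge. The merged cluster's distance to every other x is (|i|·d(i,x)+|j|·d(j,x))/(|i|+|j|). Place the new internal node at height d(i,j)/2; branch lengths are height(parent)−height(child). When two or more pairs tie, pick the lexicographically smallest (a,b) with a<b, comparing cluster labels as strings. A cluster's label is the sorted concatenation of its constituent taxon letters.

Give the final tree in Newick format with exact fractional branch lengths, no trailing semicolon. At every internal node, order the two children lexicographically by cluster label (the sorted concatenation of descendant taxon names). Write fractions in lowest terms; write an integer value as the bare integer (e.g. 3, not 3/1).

step 1: merge (A,R) at d=3; branch lengths A→3/2, R→3/2; new cluster AR
  updated: d(AR,D)=29/2, d(AR,E)=12, d(AR,U)=6, d(AR,X)=9, d(AR,Y)=25/2
step 2: merge (E,X) at d=4; branch lengths E→2, X→2; new cluster EX
  updated: d(AR,EX)=21/2, d(D,EX)=15, d(EX,U)=25/2, d(EX,Y)=19/2
step 3: merge (AR,U) at d=6; branch lengths AR→3/2, U→3; new cluster ARU
  updated: d(ARU,D)=14, d(ARU,EX)=67/6, d(ARU,Y)=40/3
step 4: merge (EX,Y) at d=19/2; branch lengths EX→11/4, Y→19/4; new cluster EXY
  updated: d(ARU,EXY)=107/9, d(D,EXY)=44/3
step 5: merge (ARU,EXY) at d=107/9; branch lengths ARU→53/18, EXY→43/36; new cluster AERUXY
  updated: d(AERUXY,D)=43/3
step 6: merge (AERUXY,D) at d=43/3; branch lengths AERUXY→11/9, D→43/6; new cluster ADERUXY
final tree: ((((A:3/2,R:3/2):3/2,U:3):53/18,((E:2,X:2):11/4,Y:19/4):43/36):11/9,D:43/6)
total length: 1135/36

((((A:3/2,R:3/2):3/2,U:3):53/18,((E:2,X:2):11/4,Y:19/4):43/36):11/9,D:43/6)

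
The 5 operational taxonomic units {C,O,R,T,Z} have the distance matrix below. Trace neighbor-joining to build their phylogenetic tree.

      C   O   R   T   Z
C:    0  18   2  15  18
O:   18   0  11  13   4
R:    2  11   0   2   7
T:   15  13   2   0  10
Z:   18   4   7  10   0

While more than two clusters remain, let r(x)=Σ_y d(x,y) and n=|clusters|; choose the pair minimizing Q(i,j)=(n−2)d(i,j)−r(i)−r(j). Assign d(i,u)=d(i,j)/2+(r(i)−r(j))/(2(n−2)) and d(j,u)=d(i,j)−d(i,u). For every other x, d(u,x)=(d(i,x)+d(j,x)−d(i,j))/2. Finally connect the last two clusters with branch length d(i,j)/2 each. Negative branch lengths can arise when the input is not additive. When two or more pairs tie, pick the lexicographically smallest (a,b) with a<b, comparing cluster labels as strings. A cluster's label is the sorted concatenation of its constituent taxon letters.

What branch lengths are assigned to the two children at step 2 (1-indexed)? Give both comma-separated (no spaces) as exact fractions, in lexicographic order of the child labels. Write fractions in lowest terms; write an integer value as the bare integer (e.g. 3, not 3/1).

13/2,-9/2

1. join O+Z (d=4, Q=-73) ⇒ OZ; edges |O|=19/6, |Z|=5/6
  updated: d(C,OZ)=16, d(OZ,R)=7, d(OZ,T)=19/2
2. join C+R (d=2, Q=-40) ⇒ CR; edges |C|=13/2, |R|=-9/2
  updated: d(CR,OZ)=21/2, d(CR,T)=15/2
3. join CR+OZ (d=21/2, Q=-55/2) ⇒ CORZ; edges |CR|=17/4, |OZ|=25/4
  updated: d(CORZ,T)=13/4
4. join CORZ+T (d=13/4) ⇒ CORTZ; edges |CORZ|=13/8, |T|=13/8
final tree: (((C:13/2,R:-9/2):17/4,(O:19/6,Z:5/6):25/4):13/8,T:13/8)
total length: 79/4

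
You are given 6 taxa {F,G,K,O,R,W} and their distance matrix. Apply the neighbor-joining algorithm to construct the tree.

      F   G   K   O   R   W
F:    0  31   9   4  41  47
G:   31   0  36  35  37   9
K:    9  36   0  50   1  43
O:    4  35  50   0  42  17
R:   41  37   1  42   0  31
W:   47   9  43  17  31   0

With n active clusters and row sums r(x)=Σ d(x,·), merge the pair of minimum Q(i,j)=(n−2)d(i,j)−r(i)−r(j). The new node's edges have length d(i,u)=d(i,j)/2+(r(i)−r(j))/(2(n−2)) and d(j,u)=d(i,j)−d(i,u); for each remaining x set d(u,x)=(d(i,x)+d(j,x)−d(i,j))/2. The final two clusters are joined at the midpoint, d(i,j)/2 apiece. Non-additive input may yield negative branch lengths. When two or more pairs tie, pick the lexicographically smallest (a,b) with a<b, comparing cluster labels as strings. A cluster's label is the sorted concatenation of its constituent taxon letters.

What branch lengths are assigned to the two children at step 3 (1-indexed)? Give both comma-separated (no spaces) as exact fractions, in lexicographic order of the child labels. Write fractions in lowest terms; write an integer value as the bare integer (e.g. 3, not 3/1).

iteration 1: select K,R (d=1, Q=-287); attach at lengths (-9/8, 17/8); label the merged cluster KR
  updated: d(F,KR)=49/2, d(G,KR)=36, d(KR,O)=91/2, d(KR,W)=73/2
iteration 2: select F,O (d=4, Q=-196); attach at lengths (17/6, 7/6); label the merged cluster FO
  updated: d(FO,G)=31, d(FO,KR)=33, d(FO,W)=30
iteration 3: select FO,KR (d=33, Q=-267/2); attach at lengths (109/8, 155/8); label the merged cluster FKOR
  updated: d(FKOR,G)=17, d(FKOR,W)=67/4
iteration 4: select FKOR,G (d=17, Q=-171/4); attach at lengths (99/8, 37/8); label the merged cluster FGKOR
  updated: d(FGKOR,W)=35/8
iteration 5: select FGKOR,W (d=35/8); attach at lengths (35/16, 35/16); label the merged cluster FGKORW
final tree: ((((F:17/6,O:7/6):109/8,(K:-9/8,R:17/8):155/8):99/8,G:37/8):35/16,W:35/16)
total length: 475/8

109/8,155/8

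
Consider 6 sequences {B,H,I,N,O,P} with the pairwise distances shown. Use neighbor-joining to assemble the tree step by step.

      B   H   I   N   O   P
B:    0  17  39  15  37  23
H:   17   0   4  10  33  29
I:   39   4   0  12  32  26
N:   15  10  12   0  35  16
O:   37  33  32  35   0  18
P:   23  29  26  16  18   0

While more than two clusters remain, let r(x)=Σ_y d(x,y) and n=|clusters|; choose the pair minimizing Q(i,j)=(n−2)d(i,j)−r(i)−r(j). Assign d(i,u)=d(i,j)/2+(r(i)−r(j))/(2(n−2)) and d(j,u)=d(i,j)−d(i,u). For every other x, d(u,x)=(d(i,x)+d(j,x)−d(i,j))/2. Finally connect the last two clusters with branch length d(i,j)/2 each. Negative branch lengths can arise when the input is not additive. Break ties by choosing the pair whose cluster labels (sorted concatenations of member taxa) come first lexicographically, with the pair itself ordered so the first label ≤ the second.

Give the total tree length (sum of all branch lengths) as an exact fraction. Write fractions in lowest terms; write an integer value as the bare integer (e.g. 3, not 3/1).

449/8

1. join O+P (d=18, Q=-195) ⇒ OP; edges |O|=115/8, |P|=29/8
  updated: d(B,OP)=21, d(H,OP)=22, d(I,OP)=20, d(N,OP)=33/2
2. join H+I (d=4, Q=-116) ⇒ HI; edges |H|=-5/3, |I|=17/3
  updated: d(B,HI)=26, d(HI,N)=9, d(HI,OP)=19
3. join B+OP (d=21, Q=-153/2) ⇒ BOP; edges |B|=95/8, |OP|=73/8
  updated: d(BOP,HI)=12, d(BOP,N)=21/4
4. join BOP+HI (d=12, Q=-105/4) ⇒ BHIOP; edges |BOP|=33/8, |HI|=63/8
  updated: d(BHIOP,N)=9/8
5. join BHIOP+N (d=9/8) ⇒ BHINOP; edges |BHIOP|=9/16, |N|=9/16
final tree: (((B:95/8,(O:115/8,P:29/8):73/8):33/8,(H:-5/3,I:17/3):63/8):9/16,N:9/16)
total length: 449/8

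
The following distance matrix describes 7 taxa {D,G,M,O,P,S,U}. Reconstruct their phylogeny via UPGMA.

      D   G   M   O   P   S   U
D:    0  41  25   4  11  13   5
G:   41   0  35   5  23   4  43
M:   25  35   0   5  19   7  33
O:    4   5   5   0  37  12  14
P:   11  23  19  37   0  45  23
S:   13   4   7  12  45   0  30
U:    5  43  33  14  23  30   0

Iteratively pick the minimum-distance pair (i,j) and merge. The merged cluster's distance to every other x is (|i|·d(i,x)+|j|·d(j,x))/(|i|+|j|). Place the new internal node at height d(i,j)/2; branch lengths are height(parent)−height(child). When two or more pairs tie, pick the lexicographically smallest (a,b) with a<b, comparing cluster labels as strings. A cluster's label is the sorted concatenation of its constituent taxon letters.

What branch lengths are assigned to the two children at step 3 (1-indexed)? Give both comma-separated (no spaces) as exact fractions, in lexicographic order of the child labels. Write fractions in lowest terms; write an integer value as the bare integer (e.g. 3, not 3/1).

11/4,19/4

1. join D+O (d=4) ⇒ DO; edges |D|=2, |O|=2
  updated: d(DO,G)=23, d(DO,M)=15, d(DO,P)=24, d(DO,S)=25/2, d(DO,U)=19/2
2. join G+S (d=4) ⇒ GS; edges |G|=2, |S|=2
  updated: d(DO,GS)=71/4, d(GS,M)=21, d(GS,P)=34, d(GS,U)=73/2
3. join DO+U (d=19/2) ⇒ DOU; edges |DO|=11/4, |U|=19/4
  updated: d(DOU,GS)=24, d(DOU,M)=21, d(DOU,P)=71/3
4. join M+P (d=19) ⇒ MP; edges |M|=19/2, |P|=19/2
  updated: d(DOU,MP)=67/3, d(GS,MP)=55/2
5. join DOU+MP (d=67/3) ⇒ DMOPU; edges |DOU|=77/12, |MP|=5/3
  updated: d(DMOPU,GS)=127/5
6. join DMOPU+GS (d=127/5) ⇒ DGMOPSU; edges |DMOPU|=23/15, |GS|=107/10
final tree: ((((D:2,O:2):11/4,U:19/4):77/12,(M:19/2,P:19/2):5/3):23/15,(G:2,S:2):107/10)
total length: 3289/60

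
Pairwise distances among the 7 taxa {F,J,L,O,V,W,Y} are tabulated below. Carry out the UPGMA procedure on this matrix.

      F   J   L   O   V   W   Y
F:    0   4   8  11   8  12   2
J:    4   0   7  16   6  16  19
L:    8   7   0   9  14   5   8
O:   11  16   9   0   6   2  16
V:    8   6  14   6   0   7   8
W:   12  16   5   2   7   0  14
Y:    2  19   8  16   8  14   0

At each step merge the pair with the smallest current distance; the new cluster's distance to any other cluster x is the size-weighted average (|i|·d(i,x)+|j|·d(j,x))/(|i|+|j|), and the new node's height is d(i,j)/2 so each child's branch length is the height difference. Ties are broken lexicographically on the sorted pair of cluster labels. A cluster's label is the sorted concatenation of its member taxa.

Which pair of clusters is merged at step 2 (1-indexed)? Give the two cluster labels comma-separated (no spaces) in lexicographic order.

1. join F+Y (d=2) ⇒ FY; edges |F|=1, |Y|=1
  updated: d(FY,J)=23/2, d(FY,L)=8, d(FY,O)=27/2, d(FY,V)=8, d(FY,W)=13
2. join O+W (d=2) ⇒ OW; edges |O|=1, |W|=1
  updated: d(FY,OW)=53/4, d(J,OW)=16, d(L,OW)=7, d(OW,V)=13/2
3. join J+V (d=6) ⇒ JV; edges |J|=3, |V|=3
  updated: d(FY,JV)=39/4, d(JV,L)=21/2, d(JV,OW)=45/4
4. join L+OW (d=7) ⇒ LOW; edges |L|=7/2, |OW|=5/2
  updated: d(FY,LOW)=23/2, d(JV,LOW)=11
5. join FY+JV (d=39/4) ⇒ FJVY; edges |FY|=31/8, |JV|=15/8
  updated: d(FJVY,LOW)=45/4
6. join FJVY+LOW (d=45/4) ⇒ FJLOVWY; edges |FJVY|=3/4, |LOW|=17/8
final tree: (((F:1,Y:1):31/8,(J:3,V:3):15/8):3/4,(L:7/2,(O:1,W:1):5/2):17/8)
total length: 197/8

O,W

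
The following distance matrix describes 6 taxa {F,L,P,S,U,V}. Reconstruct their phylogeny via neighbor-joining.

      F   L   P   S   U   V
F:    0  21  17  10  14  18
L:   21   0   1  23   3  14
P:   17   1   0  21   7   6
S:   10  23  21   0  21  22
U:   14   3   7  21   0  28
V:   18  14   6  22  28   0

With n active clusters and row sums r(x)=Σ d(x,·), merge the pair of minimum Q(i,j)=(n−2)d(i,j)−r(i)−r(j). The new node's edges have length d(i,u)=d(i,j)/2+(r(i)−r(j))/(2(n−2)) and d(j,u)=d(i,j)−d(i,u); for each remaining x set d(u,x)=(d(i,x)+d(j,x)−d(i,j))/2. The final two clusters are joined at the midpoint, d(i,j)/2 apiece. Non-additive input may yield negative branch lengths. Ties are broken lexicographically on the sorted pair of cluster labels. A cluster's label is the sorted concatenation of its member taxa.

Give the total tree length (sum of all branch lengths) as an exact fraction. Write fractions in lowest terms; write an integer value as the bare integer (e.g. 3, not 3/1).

1. join F+S (d=10, Q=-137) ⇒ FS; edges |F|=23/8, |S|=57/8
  updated: d(FS,L)=17, d(FS,P)=14, d(FS,U)=25/2, d(FS,V)=15
2. join FS+V (d=15, Q=-153/2) ⇒ FSV; edges |FS|=27/4, |V|=33/4
  updated: d(FSV,L)=8, d(FSV,P)=5/2, d(FSV,U)=51/4
3. join FSV+P (d=5/2, Q=-115/4) ⇒ FPSV; edges |FSV|=71/16, |P|=-31/16
  updated: d(FPSV,L)=13/4, d(FPSV,U)=69/8
4. join FPSV+L (d=13/4, Q=-119/8) ⇒ FLPSV; edges |FPSV|=71/16, |L|=-19/16
  updated: d(FLPSV,U)=67/16
5. join FLPSV+U (d=67/16) ⇒ FLPSUV; edges |FLPSV|=67/32, |U|=67/32
final tree: (((((F:23/8,S:57/8):27/4,V:33/4):71/16,P:-31/16):71/16,L:-19/16):67/32,U:67/32)
total length: 559/16

559/16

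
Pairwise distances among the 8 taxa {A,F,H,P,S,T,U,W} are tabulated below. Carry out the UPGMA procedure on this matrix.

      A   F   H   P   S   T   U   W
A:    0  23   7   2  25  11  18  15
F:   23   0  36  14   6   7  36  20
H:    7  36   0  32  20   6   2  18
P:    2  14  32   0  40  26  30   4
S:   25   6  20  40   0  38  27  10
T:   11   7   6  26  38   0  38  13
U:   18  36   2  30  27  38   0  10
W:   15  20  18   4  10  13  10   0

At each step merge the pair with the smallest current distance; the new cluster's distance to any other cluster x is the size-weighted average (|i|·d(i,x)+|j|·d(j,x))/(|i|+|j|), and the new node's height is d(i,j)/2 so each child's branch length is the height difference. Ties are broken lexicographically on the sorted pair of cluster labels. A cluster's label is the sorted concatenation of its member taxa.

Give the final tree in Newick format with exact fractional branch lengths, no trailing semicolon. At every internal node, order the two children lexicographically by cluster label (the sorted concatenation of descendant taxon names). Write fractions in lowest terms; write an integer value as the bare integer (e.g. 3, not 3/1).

step 1: merge (A,P) at d=2; branch lengths A→1, P→1; new cluster AP
  updated: d(AP,F)=37/2, d(AP,H)=39/2, d(AP,S)=65/2, d(AP,T)=37/2, d(AP,U)=24, d(AP,W)=19/2
step 2: merge (H,U) at d=2; branch lengths H→1, U→1; new cluster HU
  updated: d(AP,HU)=87/4, d(F,HU)=36, d(HU,S)=47/2, d(HU,T)=22, d(HU,W)=14
step 3: merge (F,S) at d=6; branch lengths F→3, S→3; new cluster FS
  updated: d(AP,FS)=51/2, d(FS,HU)=119/4, d(FS,T)=45/2, d(FS,W)=15
step 4: merge (AP,W) at d=19/2; branch lengths AP→15/4, W→19/4; new cluster APW
  updated: d(APW,FS)=22, d(APW,HU)=115/6, d(APW,T)=50/3
step 5: merge (APW,T) at d=50/3; branch lengths APW→43/12, T→25/3; new cluster APTW
  updated: d(APTW,FS)=177/8, d(APTW,HU)=159/8
step 6: merge (APTW,HU) at d=159/8; branch lengths APTW→77/48, HU→143/16; new cluster AHPTUW
  updated: d(AHPTUW,FS)=74/3
step 7: merge (AHPTUW,FS) at d=74/3; branch lengths AHPTUW→115/48, FS→28/3; new cluster AFHPSTUW
final tree: (((((A:1,P:1):15/4,W:19/4):43/12,T:25/3):77/48,(H:1,U:1):143/16):115/48,(F:3,S:3):28/3)
total length: 843/16

(((((A:1,P:1):15/4,W:19/4):43/12,T:25/3):77/48,(H:1,U:1):143/16):115/48,(F:3,S:3):28/3)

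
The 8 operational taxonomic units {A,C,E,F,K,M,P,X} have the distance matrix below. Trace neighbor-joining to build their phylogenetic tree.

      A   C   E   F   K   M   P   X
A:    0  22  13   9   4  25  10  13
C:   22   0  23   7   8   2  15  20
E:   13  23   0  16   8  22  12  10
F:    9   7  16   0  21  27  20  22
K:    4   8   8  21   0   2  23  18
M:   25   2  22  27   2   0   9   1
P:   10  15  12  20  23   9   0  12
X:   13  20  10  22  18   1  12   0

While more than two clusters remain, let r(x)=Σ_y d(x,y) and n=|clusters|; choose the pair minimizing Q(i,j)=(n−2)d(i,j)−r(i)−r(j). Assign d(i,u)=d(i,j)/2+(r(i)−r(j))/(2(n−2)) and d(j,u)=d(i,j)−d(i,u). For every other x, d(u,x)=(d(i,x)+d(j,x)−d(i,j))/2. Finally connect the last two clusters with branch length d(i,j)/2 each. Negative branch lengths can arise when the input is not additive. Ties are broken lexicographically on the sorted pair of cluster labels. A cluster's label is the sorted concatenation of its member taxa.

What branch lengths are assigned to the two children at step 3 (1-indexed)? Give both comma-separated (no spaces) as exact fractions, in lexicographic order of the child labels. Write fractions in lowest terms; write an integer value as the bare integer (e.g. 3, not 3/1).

9/4,7/4

1. join M+X (d=1, Q=-178) ⇒ MX; edges |M|=-1/6, |X|=7/6
  updated: d(A,MX)=37/2, d(C,MX)=21/2, d(E,MX)=31/2, d(F,MX)=24, d(K,MX)=19/2, d(MX,P)=10
2. join C+F (d=7, Q=-295/2) ⇒ CF; edges |C|=47/20, |F|=93/20
  updated: d(A,CF)=12, d(CF,E)=16, d(CF,K)=11, d(CF,MX)=55/4, d(CF,P)=14
3. join A+K (d=4, Q=-97) ⇒ AK; edges |A|=9/4, |K|=7/4
  updated: d(AK,CF)=19/2, d(AK,E)=17/2, d(AK,MX)=12, d(AK,P)=29/2
4. join MX+P (d=10, Q=-287/4) ⇒ MPX; edges |MX|=41/8, |P|=39/8
  updated: d(AK,MPX)=33/4, d(CF,MPX)=71/8, d(E,MPX)=35/4
5. join AK+E (d=17/2, Q=-85/2) ⇒ AEK; edges |AK|=5/2, |E|=6
  updated: d(AEK,CF)=17/2, d(AEK,MPX)=17/4
6. join AEK+CF (d=17/2, Q=-173/8) ⇒ ACEFK; edges |AEK|=31/16, |CF|=105/16
  updated: d(ACEFK,MPX)=37/16
7. join ACEFK+MPX (d=37/16) ⇒ ACEFKMPX; edges |ACEFK|=37/32, |MPX|=37/32
final tree: ((((A:9/4,K:7/4):5/2,E:6):31/16,(C:47/20,F:93/20):105/16):37/32,((M:-1/6,X:7/6):41/8,P:39/8):37/32)
total length: 661/16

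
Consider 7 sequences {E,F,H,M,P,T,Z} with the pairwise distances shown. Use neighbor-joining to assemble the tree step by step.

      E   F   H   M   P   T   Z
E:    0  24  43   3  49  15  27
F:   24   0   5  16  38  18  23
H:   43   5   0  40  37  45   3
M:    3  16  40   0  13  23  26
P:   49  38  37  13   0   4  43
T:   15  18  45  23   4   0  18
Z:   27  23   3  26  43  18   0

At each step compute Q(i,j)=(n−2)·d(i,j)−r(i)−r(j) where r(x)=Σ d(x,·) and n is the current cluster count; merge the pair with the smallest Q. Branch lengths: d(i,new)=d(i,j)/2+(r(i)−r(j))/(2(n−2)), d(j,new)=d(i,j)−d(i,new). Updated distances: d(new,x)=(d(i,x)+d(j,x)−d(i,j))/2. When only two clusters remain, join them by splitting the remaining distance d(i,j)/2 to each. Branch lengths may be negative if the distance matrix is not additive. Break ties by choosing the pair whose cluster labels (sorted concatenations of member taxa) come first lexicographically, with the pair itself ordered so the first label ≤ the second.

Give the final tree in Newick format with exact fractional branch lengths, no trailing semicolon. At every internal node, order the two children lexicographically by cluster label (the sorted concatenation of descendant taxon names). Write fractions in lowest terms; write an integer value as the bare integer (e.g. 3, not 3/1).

iteration 1: select H,Z (d=3, Q=-298); attach at lengths (24/5, -9/5); label the merged cluster HZ
  updated: d(E,HZ)=67/2, d(F,HZ)=25/2, d(HZ,M)=63/2, d(HZ,P)=77/2, d(HZ,T)=30
iteration 2: select P,T (d=4, Q=-433/2); attach at lengths (137/16, -73/16); label the merged cluster PT
  updated: d(E,PT)=30, d(F,PT)=26, d(HZ,PT)=129/4, d(M,PT)=16
iteration 3: select F,HZ (d=25/2, Q=-603/4); attach at lengths (25/24, 275/24); label the merged cluster FHZ
  updated: d(E,FHZ)=45/2, d(FHZ,M)=35/2, d(FHZ,PT)=183/8
iteration 4: select E,M (d=3, Q=-86); attach at lengths (25/4, -13/4); label the merged cluster EM
  updated: d(EM,FHZ)=37/2, d(EM,PT)=43/2
iteration 5: select EM,FHZ (d=37/2, Q=-503/8); attach at lengths (137/16, 159/16); label the merged cluster EFHMZ
  updated: d(EFHMZ,PT)=207/16
iteration 6: select EFHMZ,PT (d=207/16); attach at lengths (207/32, 207/32); label the merged cluster EFHMPTZ
final tree: (((E:25/4,M:-13/4):137/16,(F:25/24,(H:24/5,Z:-9/5):275/24):159/16):207/32,(P:137/16,T:-73/16):207/32)
total length: 863/16

(((E:25/4,M:-13/4):137/16,(F:25/24,(H:24/5,Z:-9/5):275/24):159/16):207/32,(P:137/16,T:-73/16):207/32)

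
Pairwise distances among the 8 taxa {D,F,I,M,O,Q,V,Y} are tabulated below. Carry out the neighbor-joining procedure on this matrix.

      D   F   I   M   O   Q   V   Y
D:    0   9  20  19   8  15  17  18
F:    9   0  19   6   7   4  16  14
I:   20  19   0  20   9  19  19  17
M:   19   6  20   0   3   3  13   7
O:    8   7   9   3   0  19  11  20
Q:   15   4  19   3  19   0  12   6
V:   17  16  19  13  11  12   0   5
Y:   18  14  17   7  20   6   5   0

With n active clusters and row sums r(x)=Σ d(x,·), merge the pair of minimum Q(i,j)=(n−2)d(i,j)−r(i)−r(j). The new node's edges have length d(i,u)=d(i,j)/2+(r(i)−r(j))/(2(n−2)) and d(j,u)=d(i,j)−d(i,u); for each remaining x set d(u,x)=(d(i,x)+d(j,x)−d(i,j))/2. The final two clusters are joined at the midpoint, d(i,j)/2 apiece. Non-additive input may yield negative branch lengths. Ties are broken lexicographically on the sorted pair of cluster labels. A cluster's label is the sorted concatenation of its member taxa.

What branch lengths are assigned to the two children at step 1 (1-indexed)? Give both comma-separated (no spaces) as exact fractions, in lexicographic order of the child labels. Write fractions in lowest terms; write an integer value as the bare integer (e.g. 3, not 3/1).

1. join V+Y (d=5, Q=-150) ⇒ VY; edges |V|=3, |Y|=2
  updated: d(D,VY)=15, d(F,VY)=25/2, d(I,VY)=31/2, d(M,VY)=15/2, d(O,VY)=13, d(Q,VY)=13/2
2. join I+O (d=9, Q=-233/2) ⇒ IO; edges |I|=177/20, |O|=3/20
  updated: d(D,IO)=19/2, d(F,IO)=17/2, d(IO,M)=7, d(IO,Q)=29/2, d(IO,VY)=39/4
3. join D+IO (d=19/2, Q=-315/4) ⇒ DIO; edges |D|=225/32, |IO|=79/32
  updated: d(DIO,F)=4, d(DIO,M)=33/4, d(DIO,Q)=10, d(DIO,VY)=61/8
4. join DIO+F (d=4, Q=-355/8) ⇒ DFIO; edges |DIO|=41/16, |F|=23/16
  updated: d(DFIO,M)=41/8, d(DFIO,Q)=5, d(DFIO,VY)=129/16
5. join DFIO+VY (d=129/16, Q=-193/8) ⇒ DFIOVY; edges |DFIO|=49/16, |VY|=5
  updated: d(DFIOVY,M)=73/32, d(DFIOVY,Q)=55/32
6. join DFIOVY+M (d=73/32, Q=-7) ⇒ DFIMOVY; edges |DFIOVY|=1/2, |M|=57/32
  updated: d(DFIMOVY,Q)=39/32
7. join DFIMOVY+Q (d=39/32) ⇒ DFIMOQVY; edges |DFIMOVY|=39/64, |Q|=39/64
final tree: (((((D:225/32,(I:177/20,O:3/20):79/32):41/16,F:23/16):49/16,(V:3,Y:2):5):1/2,M:57/32):39/64,Q:39/64)
total length: 625/16

3,2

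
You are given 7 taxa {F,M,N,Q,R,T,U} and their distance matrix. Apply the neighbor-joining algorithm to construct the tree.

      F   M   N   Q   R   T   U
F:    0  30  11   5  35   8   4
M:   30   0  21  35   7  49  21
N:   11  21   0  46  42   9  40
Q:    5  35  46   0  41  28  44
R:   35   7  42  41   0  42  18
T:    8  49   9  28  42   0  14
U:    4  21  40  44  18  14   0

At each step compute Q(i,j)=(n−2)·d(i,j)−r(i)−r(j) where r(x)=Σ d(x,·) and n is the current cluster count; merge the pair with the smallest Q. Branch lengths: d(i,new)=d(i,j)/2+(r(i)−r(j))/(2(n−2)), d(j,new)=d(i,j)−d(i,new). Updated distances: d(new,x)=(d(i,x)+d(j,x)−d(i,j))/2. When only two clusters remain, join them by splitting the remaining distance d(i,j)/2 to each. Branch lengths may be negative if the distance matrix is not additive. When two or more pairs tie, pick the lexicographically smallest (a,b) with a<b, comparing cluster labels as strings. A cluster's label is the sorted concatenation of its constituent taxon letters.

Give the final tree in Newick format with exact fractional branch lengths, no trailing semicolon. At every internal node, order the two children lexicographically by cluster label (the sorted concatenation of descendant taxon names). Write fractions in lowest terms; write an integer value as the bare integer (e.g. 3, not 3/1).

(((F:-161/16,Q:241/16):121/16,((M:13/10,R:57/10):191/16,U:65/16):157/16):139/32,(N:9,T:0):139/32)

step 1: merge (M,R) at d=7, Q=-313; branch lengths M→13/10, R→57/10; new cluster MR
  updated: d(F,MR)=29, d(MR,N)=28, d(MR,Q)=69/2, d(MR,T)=42, d(MR,U)=16
step 2: merge (MR,U) at d=16, Q=-407/2; branch lengths MR→191/16, U→65/16; new cluster MRU
  updated: d(F,MRU)=17/2, d(MRU,N)=26, d(MRU,Q)=125/4, d(MRU,T)=20
step 3: merge (N,T) at d=9, Q=-130; branch lengths N→9, T→0; new cluster NT
  updated: d(F,NT)=5, d(MRU,NT)=37/2, d(NT,Q)=65/2
step 4: merge (F,Q) at d=5, Q=-309/4; branch lengths F→-161/16, Q→241/16; new cluster FQ
  updated: d(FQ,MRU)=139/8, d(FQ,NT)=65/4
step 5: merge (FQ,MRU) at d=139/8, Q=-417/8; branch lengths FQ→121/16, MRU→157/16; new cluster FMQRU
  updated: d(FMQRU,NT)=139/16
step 6: merge (FMQRU,NT) at d=139/16; branch lengths FMQRU→139/32, NT→139/32; new cluster FMNQRTU
final tree: (((F:-161/16,Q:241/16):121/16,((M:13/10,R:57/10):191/16,U:65/16):157/16):139/32,(N:9,T:0):139/32)
total length: 1009/16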